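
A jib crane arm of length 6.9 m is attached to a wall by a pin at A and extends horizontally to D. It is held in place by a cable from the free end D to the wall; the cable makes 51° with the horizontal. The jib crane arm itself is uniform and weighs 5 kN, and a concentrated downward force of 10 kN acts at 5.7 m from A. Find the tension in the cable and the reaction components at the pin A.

T = 13.85 kN, A_x = 8.714 kN, A_y = 4.239 kN

ΣM about A: T·sin51°·6.9 − 5·3.45 − 10·5.7 = 0 → T = 74.25/(6.9·0.777146) = 13.8467 ≈ 13.85 kN.
ΣF_x = 0: A_x − T·cos51° = 0 → A_x = 13.8467 × 0.62932 = 8.714 kN.
ΣF_y = 0: A_y + T·sin51° − 5 − 10 = 0 → A_y = 15 − 13.8467 × 0.777146 = 4.239 kN.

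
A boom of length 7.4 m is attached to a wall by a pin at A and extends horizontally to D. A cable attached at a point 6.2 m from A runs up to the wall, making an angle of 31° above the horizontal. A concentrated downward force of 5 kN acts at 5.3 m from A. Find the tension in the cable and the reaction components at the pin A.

ΣM about A: T·sin31°·6.2 − 5·5.3 = 0 → T = 26.5/(6.2·0.515038) = 8.29879 ≈ 8.299 kN.
ΣF_x = 0: A_x − T·cos31° = 0 → A_x = 8.29879 × 0.857167 = 7.113 kN.
ΣF_y = 0: A_y + T·sin31° − 5 = 0 → A_y = 5 − 8.29879 × 0.515038 = 0.7258 kN.

T = 8.299 kN, A_x = 7.113 kN, A_y = 0.7258 kN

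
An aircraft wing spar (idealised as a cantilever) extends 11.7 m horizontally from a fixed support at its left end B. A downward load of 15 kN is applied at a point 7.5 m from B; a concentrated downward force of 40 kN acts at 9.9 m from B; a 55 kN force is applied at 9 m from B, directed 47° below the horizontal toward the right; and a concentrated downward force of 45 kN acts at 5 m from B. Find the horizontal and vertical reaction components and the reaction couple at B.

B_x = -37.51 kN, B_y = 140.2 kN, M_B = 1096 kN·m

ΣF_x = 0: B_x + 55·cos47° = 0 → B_x = -37.51 kN.
ΣF_y = 0: B_y − 15 − 40 − 55·sin47° − 45 = 0 → B_y = 140.2 kN.
ΣM about B: M_B − 15·7.5 − 40·9.9 − 55·sin47°·9 − 45·5 = 0 → M_B = 1096 kN·m.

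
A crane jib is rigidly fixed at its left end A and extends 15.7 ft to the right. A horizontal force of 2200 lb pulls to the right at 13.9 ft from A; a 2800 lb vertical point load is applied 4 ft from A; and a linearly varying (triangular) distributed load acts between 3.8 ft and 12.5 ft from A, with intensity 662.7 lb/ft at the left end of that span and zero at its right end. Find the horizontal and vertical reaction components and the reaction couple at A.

Resultant of the triangular load: ½ × 662.7 × 8.7 = 2882.745 lb, acting at 6.7 ft from A (one-third of the span from the peak).
ΣF_x = 0: A_x + 2200 = 0 → A_x = -2200 lb.
ΣF_y = 0: A_y − 2800 − ½·662.7·8.7 = 0 → A_y = 5683 lb.
ΣM about A: M_A − 2800·4 − (½·662.7·8.7)·6.7 = 0 → M_A = 30510 lb·ft.

A_x = -2200 lb, A_y = 5683 lb, M_A = 30510 lb·ft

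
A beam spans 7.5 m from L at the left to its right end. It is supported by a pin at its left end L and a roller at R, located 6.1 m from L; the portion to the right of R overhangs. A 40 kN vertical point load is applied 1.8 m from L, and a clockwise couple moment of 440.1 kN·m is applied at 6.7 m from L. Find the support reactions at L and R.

ΣM about L: R_y·6.1 − 40·1.8 − 440.1 = 0 → R_y = 512.1/6.1 = 83.9508 ≈ 83.95 kN.
ΣF_y = 0: L_y + 83.9508 − 40 = 0 → L_y = -43.95 kN.
ΣF_x = 0: no horizontal applied forces, so L_x = 0.

L_x = 0, L_y = -43.95 kN, R_y = 83.95 kN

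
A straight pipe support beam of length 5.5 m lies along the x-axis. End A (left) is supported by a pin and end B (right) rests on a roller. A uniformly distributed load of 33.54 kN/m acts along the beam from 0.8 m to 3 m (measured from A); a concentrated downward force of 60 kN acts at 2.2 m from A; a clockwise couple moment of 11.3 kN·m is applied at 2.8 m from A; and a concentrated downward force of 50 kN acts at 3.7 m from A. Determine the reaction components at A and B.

Resultant of the distributed load: 33.54 × 2.2 = 73.788 kN at 1.9 m from A.
ΣM about A: B_y·5.5 − (33.54·2.2)·1.9 − 60·2.2 − 11.3 − 50·3.7 = 0 → B_y = 468.4972/5.5 = 85.1813 ≈ 85.18 kN.
ΣF_y = 0: A_y + 85.1813 − 33.54·2.2 − 60 − 50 = 0 → A_y = 98.61 kN.
ΣF_x = 0: no horizontal applied forces, so A_x = 0.

A_x = 0, A_y = 98.61 kN, B_y = 85.18 kN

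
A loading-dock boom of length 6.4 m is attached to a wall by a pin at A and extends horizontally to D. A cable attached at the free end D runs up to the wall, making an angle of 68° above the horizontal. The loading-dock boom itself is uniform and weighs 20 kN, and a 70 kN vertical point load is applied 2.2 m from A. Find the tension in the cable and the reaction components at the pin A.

T = 36.74 kN, A_x = 13.76 kN, A_y = 55.94 kN

ΣM about A: T·sin68°·6.4 − 20·3.2 − 70·2.2 = 0 → T = 218/(6.4·0.927184) = 36.7376 ≈ 36.74 kN.
ΣF_x = 0: A_x − T·cos68° = 0 → A_x = 36.7376 × 0.374607 = 13.76 kN.
ΣF_y = 0: A_y + T·sin68° − 20 − 70 = 0 → A_y = 90 − 36.7376 × 0.927184 = 55.94 kN.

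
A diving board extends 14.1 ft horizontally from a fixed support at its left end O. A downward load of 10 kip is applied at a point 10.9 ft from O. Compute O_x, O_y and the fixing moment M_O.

O_x = 0, O_y = 10.00 kip, M_O = 109.0 kip·ft

ΣF_x = 0: O_x = 0.
ΣF_y = 0: O_y − 10 = 0 → O_y = 10.00 kip.
ΣM about O: M_O − 10·10.9 = 0 → M_O = 109.0 kip·ft.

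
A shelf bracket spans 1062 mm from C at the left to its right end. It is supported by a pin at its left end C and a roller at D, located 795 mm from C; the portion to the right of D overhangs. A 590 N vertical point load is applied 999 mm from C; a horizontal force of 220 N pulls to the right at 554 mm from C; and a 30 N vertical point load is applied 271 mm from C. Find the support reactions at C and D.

ΣM about C: D_y·795 − 590·999 − 30·271 = 0 → D_y = 597540/795 = 751.623 ≈ 751.6 N.
ΣF_y = 0: C_y + 751.623 − 590 − 30 = 0 → C_y = -131.6 N.
ΣF_x = 0: C_x + 220 = 0 → C_x = -220.0 N.

C_x = -220.0 N, C_y = -131.6 N, D_y = 751.6 N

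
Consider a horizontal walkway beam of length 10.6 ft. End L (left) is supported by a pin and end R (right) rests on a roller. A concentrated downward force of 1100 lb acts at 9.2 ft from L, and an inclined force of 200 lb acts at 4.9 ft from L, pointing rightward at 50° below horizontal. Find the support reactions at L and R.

L_x = -128.6 lb, L_y = 227.7 lb, R_y = 1026 lb

ΣM about L: R_y·10.6 − 1100·9.2 − 200·sin50°·4.9 = 0 → R_y = 10870.7/10.6 = 1025.54 ≈ 1026 lb.
ΣF_y = 0: L_y + 1025.54 − 1100 − 200·sin50° = 0 → L_y = 227.7 lb.
ΣF_x = 0: L_x + 200·cos50° = 0 → L_x = -128.6 lb.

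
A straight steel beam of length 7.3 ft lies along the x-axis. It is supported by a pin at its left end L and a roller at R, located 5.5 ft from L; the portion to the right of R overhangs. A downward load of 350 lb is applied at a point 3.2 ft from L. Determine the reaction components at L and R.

L_x = 0, L_y = 146.4 lb, R_y = 203.6 lb

Taking moments about L: R_y·5.5 − 350·3.2 = 0 → R_y = 1120/5.5 = 203.636 ≈ 203.6 lb.
ΣF_y = 0: L_y + 203.636 − 350 = 0 → L_y = 146.4 lb.
ΣF_x = 0: no horizontal applied forces, so L_x = 0.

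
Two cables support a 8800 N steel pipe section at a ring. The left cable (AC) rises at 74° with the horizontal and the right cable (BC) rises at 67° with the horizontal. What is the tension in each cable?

ΣF_x = 0: −T_AC·cos74° + T_BC·cos67° = 0 → T_BC = 0.70544·T_AC.
ΣF_y = 0: T_AC·sin74° + T_BC·sin67° = 8800.
Substitute: T_AC·(0.961262 + 0.70544·0.920505) = 8800 → T_AC = 5463.72 ≈ 5464 N.
Then T_BC = 0.70544 × 5463.72 = 3854 N.

T_AC = 5464 N, T_BC = 3854 N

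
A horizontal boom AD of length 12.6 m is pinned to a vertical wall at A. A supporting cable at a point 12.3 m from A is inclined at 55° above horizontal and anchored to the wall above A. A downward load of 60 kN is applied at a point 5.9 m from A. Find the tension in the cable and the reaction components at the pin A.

T = 35.13 kN, A_x = 20.15 kN, A_y = 31.22 kN

ΣM about A: T·sin55°·12.3 − 60·5.9 = 0 → T = 354/(12.3·0.819152) = 35.1345 ≈ 35.13 kN.
ΣF_x = 0: A_x − T·cos55° = 0 → A_x = 35.1345 × 0.573576 = 20.15 kN.
ΣF_y = 0: A_y + T·sin55° − 60 = 0 → A_y = 60 − 35.1345 × 0.819152 = 31.22 kN.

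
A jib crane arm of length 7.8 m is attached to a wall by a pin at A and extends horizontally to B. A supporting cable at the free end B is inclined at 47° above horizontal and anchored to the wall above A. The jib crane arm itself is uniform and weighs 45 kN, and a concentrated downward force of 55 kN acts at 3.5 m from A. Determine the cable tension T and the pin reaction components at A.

ΣM about A: T·sin47°·7.8 − 45·3.9 − 55·3.5 = 0 → T = 368/(7.8·0.731354) = 64.5098 ≈ 64.51 kN.
ΣF_x = 0: A_x − T·cos47° = 0 → A_x = 64.5098 × 0.681998 = 44.00 kN.
ΣF_y = 0: A_y + T·sin47° − 45 − 55 = 0 → A_y = 100 − 64.5098 × 0.731354 = 52.82 kN.

T = 64.51 kN, A_x = 44.00 kN, A_y = 52.82 kN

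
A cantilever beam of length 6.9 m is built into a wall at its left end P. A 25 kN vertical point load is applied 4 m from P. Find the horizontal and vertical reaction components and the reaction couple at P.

ΣF_x = 0: P_x = 0.
ΣF_y = 0: P_y − 25 = 0 → P_y = 25.00 kN.
ΣM about P: M_P − 25·4 = 0 → M_P = 100.0 kN·m.

P_x = 0, P_y = 25.00 kN, M_P = 100.0 kN·m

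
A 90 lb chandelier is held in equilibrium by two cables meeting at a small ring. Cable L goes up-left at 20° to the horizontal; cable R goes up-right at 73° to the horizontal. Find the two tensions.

ΣF_x = 0: −T_L·cos20° + T_R·cos73° = 0 → T_R = 3.21403·T_L.
ΣF_y = 0: T_L·sin20° + T_R·sin73° = 90.
Substitute: T_L·(0.34202 + 3.21403·0.956305) = 90 → T_L = 26.3496 ≈ 26.35 lb.
Then T_R = 3.21403 × 26.3496 = 84.69 lb.

T_L = 26.35 lb, T_R = 84.69 lb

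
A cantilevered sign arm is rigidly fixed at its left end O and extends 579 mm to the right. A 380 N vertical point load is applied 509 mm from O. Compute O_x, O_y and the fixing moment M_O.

O_x = 0, O_y = 380.0 N, M_O = 193400 N·mm

ΣF_x = 0: O_x = 0.
ΣF_y = 0: O_y − 380 = 0 → O_y = 380.0 N.
ΣM about O: M_O − 380·509 = 0 → M_O = 193400 N·mm.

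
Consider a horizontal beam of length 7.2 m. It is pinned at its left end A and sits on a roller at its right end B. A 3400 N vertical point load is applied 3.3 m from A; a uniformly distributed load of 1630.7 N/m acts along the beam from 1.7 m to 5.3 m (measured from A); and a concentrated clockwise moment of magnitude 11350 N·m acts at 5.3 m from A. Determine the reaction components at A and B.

Resultant of the distributed load: 1630.7 × 3.6 = 5870.52 N at 3.5 m from A.
Moments about A: B_y·7.2 − 3400·3.3 − (1630.7·3.6)·3.5 − 11350 = 0 → B_y = 43116.82/7.2 = 5988.45 ≈ 5988 N.
ΣF_y = 0: A_y + 5988.45 − 3400 − 1630.7·3.6 = 0 → A_y = 3282 N.
ΣF_x = 0: no horizontal applied forces, so A_x = 0.

A_x = 0, A_y = 3282 N, B_y = 5988 N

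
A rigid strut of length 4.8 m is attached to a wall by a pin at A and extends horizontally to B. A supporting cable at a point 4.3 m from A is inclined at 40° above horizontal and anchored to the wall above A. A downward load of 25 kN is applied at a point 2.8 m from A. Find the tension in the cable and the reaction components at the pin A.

ΣM about A: T·sin40°·4.3 − 25·2.8 = 0 → T = 70/(4.3·0.642788) = 25.3257 ≈ 25.33 kN.
ΣF_x = 0: A_x − T·cos40° = 0 → A_x = 25.3257 × 0.766044 = 19.40 kN.
ΣF_y = 0: A_y + T·sin40° − 25 = 0 → A_y = 25 − 25.3257 × 0.642788 = 8.721 kN.

T = 25.33 kN, A_x = 19.40 kN, A_y = 8.721 kN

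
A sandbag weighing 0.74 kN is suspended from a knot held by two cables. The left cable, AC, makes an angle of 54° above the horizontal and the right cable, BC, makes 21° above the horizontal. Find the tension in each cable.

T_AC = 0.7152 kN, T_BC = 0.4503 kN

ΣF_x = 0: −T_AC·cos54° + T_BC·cos21° = 0 → T_BC = 0.629603·T_AC.
ΣF_y = 0: T_AC·sin54° + T_BC·sin21° = 0.74.
Substitute: T_AC·(0.809017 + 0.629603·0.358368) = 0.74 → T_AC = 0.71522 ≈ 0.7152 kN.
Then T_BC = 0.629603 × 0.71522 = 0.4503 kN.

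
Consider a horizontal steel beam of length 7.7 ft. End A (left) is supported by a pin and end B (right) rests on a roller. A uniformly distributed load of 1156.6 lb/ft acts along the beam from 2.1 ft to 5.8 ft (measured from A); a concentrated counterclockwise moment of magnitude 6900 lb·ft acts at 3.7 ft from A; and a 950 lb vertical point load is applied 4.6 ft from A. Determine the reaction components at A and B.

A_x = 0, A_y = 3363 lb, B_y = 1867 lb

Resultant of the distributed load: 1156.6 × 3.7 = 4279.42 lb at 3.95 ft from A.
Taking moments about A: B_y·7.7 − (1156.6·3.7)·3.95 + 6900 − 950·4.6 = 0 → B_y = 14373.709/7.7 = 1866.72 ≈ 1867 lb.
ΣF_y = 0: A_y + 1866.72 − 1156.6·3.7 − 950 = 0 → A_y = 3363 lb.
ΣF_x = 0: no horizontal applied forces, so A_x = 0.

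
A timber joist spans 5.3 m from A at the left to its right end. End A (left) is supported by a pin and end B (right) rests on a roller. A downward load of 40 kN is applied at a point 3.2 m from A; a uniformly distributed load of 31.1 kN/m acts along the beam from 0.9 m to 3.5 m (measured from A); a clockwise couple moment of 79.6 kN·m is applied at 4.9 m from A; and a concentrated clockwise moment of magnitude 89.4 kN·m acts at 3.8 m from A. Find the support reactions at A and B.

A_x = 0, A_y = 31.26 kN, B_y = 89.60 kN

Resultant of the distributed load: 31.1 × 2.6 = 80.86 kN at 2.2 m from A.
Taking moments about A: B_y·5.3 − 40·3.2 − (31.1·2.6)·2.2 − 79.6 − 89.4 = 0 → B_y = 474.892/5.3 = 89.6023 ≈ 89.60 kN.
ΣF_y = 0: A_y + 89.6023 − 40 − 31.1·2.6 = 0 → A_y = 31.26 kN.
ΣF_x = 0: no horizontal applied forces, so A_x = 0.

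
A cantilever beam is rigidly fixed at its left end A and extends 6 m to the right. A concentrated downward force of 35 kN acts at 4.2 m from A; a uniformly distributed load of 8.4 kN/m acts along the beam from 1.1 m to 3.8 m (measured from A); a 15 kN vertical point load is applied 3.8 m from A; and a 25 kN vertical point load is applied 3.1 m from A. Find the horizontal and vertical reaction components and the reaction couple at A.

Resultant of the distributed load: 8.4 × 2.7 = 22.68 kN at 2.45 m from A.
ΣF_x = 0: A_x = 0.
ΣF_y = 0: A_y − 35 − 8.4·2.7 − 15 − 25 = 0 → A_y = 97.68 kN.
ΣM about A: M_A − 35·4.2 − (8.4·2.7)·2.45 − 15·3.8 − 25·3.1 = 0 → M_A = 337.1 kN·m.

A_x = 0, A_y = 97.68 kN, M_A = 337.1 kN·m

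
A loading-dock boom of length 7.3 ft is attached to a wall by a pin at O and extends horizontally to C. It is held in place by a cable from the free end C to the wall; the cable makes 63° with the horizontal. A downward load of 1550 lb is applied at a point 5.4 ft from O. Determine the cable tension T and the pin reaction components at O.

T = 1287 lb, O_x = 584.2 lb, O_y = 403.4 lb

ΣM about O: T·sin63°·7.3 − 1550·5.4 = 0 → T = 8370/(7.3·0.891007) = 1286.83 ≈ 1287 lb.
ΣF_x = 0: O_x − T·cos63° = 0 → O_x = 1286.83 × 0.45399 = 584.2 lb.
ΣF_y = 0: O_y + T·sin63° − 1550 = 0 → O_y = 1550 − 1286.83 × 0.891007 = 403.4 lb.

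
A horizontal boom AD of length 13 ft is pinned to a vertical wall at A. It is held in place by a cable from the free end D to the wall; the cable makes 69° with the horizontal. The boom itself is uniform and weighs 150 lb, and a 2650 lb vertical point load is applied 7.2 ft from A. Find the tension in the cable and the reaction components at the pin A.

T = 1652 lb, A_x = 592.2 lb, A_y = 1257 lb

ΣM about A: T·sin69°·13 − 150·6.5 − 2650·7.2 = 0 → T = 20055/(13·0.93358) = 1652.45 ≈ 1652 lb.
ΣF_x = 0: A_x − T·cos69° = 0 → A_x = 1652.45 × 0.358368 = 592.2 lb.
ΣF_y = 0: A_y + T·sin69° − 150 − 2650 = 0 → A_y = 2800 − 1652.45 × 0.93358 = 1257 lb.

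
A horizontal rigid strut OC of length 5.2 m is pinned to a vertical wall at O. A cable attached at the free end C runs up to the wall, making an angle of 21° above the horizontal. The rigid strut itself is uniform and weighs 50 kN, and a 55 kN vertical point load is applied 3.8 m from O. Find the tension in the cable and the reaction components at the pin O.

T = 181.9 kN, O_x = 169.8 kN, O_y = 39.81 kN

ΣM about O: T·sin21°·5.2 − 50·2.6 − 55·3.8 = 0 → T = 339/(5.2·0.358368) = 181.914 ≈ 181.9 kN.
ΣF_x = 0: O_x − T·cos21° = 0 → O_x = 181.914 × 0.93358 = 169.8 kN.
ΣF_y = 0: O_y + T·sin21° − 50 − 55 = 0 → O_y = 105 − 181.914 × 0.358368 = 39.81 kN.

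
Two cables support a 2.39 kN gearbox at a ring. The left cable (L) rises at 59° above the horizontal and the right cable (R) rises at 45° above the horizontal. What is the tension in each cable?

T_L = 1.742 kN, T_R = 1.269 kN

ΣF_x = 0: −T_L·cos59° + T_R·cos45° = 0 → T_R = 0.728374·T_L.
ΣF_y = 0: T_L·sin59° + T_R·sin45° = 2.39.
Substitute: T_L·(0.857167 + 0.728374·0.707107) = 2.39 → T_L = 1.74172 ≈ 1.742 kN.
Then T_R = 0.728374 × 1.74172 = 1.269 kN.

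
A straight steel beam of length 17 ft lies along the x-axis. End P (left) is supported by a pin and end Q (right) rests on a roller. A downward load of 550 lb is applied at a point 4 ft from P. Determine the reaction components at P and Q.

P_x = 0, P_y = 420.6 lb, Q_y = 129.4 lb

Taking moments about P: Q_y·17 − 550·4 = 0 → Q_y = 2200/17 = 129.412 ≈ 129.4 lb.
ΣF_y = 0: P_y + 129.412 − 550 = 0 → P_y = 420.6 lb.
ΣF_x = 0: no horizontal applied forces, so P_x = 0.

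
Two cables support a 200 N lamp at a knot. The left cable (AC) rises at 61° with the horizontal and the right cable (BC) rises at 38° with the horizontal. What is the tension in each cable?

ΣF_x = 0: −T_AC·cos61° + T_BC·cos38° = 0 → T_BC = 0.615232·T_AC.
ΣF_y = 0: T_AC·sin61° + T_BC·sin38° = 200.
Substitute: T_AC·(0.87462 + 0.615232·0.615661) = 200 → T_AC = 159.567 ≈ 159.6 N.
Then T_BC = 0.615232 × 159.567 = 98.17 N.

T_AC = 159.6 N, T_BC = 98.17 N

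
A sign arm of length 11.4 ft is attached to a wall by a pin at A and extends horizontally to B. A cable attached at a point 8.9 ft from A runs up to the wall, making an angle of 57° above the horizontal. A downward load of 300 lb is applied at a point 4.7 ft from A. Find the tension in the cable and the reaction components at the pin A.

ΣM about A: T·sin57°·8.9 − 300·4.7 = 0 → T = 1410/(8.9·0.838671) = 188.902 ≈ 188.9 lb.
ΣF_x = 0: A_x − T·cos57° = 0 → A_x = 188.902 × 0.544639 = 102.9 lb.
ΣF_y = 0: A_y + T·sin57° − 300 = 0 → A_y = 300 − 188.902 × 0.838671 = 141.6 lb.

T = 188.9 lb, A_x = 102.9 lb, A_y = 141.6 lb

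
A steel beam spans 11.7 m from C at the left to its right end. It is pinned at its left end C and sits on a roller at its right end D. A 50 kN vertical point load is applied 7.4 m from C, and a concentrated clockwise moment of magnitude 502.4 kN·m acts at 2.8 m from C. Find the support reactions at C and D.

Taking moments about C: D_y·11.7 − 50·7.4 − 502.4 = 0 → D_y = 872.4/11.7 = 74.5641 ≈ 74.56 kN.
ΣF_y = 0: C_y + 74.5641 − 50 = 0 → C_y = -24.56 kN.
ΣF_x = 0: no horizontal applied forces, so C_x = 0.

C_x = 0, C_y = -24.56 kN, D_y = 74.56 kN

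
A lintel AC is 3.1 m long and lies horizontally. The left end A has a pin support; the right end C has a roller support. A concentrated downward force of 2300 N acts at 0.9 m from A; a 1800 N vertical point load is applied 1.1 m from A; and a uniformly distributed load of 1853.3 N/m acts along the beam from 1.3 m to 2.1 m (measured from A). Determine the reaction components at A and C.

A_x = 0, A_y = 3463 N, C_y = 2120 N

Resultant of the distributed load: 1853.3 × 0.8 = 1482.64 N at 1.7 m from A.
Moments about A: C_y·3.1 − 2300·0.9 − 1800·1.1 − (1853.3·0.8)·1.7 = 0 → C_y = 6570.488/3.1 = 2119.51 ≈ 2120 N.
ΣF_y = 0: A_y + 2119.51 − 2300 − 1800 − 1853.3·0.8 = 0 → A_y = 3463 N.
ΣF_x = 0: no horizontal applied forces, so A_x = 0.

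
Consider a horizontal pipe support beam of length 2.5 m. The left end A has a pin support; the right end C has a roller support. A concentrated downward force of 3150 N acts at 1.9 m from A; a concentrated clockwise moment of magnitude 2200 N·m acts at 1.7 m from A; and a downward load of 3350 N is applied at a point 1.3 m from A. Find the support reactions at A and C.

Taking moments about A: C_y·2.5 − 3150·1.9 − 2200 − 3350·1.3 = 0 → C_y = 12540/2.5 = 5016 N.
ΣF_y = 0: A_y + 5016 − 3150 − 3350 = 0 → A_y = 1484 N.
ΣF_x = 0: no horizontal applied forces, so A_x = 0.

A_x = 0, A_y = 1484 N, C_y = 5016 N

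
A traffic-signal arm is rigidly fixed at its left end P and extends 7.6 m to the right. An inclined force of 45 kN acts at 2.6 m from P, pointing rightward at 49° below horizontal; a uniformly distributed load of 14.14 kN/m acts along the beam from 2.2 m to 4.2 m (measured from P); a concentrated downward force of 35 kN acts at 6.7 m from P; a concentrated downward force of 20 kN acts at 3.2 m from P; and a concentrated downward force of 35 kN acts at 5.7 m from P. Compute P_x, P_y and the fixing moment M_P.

Resultant of the distributed load: 14.14 × 2 = 28.28 kN at 3.2 m from P.
ΣF_x = 0: P_x + 45·cos49° = 0 → P_x = -29.52 kN.
ΣF_y = 0: P_y − 45·sin49° − 14.14·2 − 35 − 20 − 35 = 0 → P_y = 152.2 kN.
ΣM about P: M_P − 45·sin49°·2.6 − (14.14·2)·3.2 − 35·6.7 − 20·3.2 − 35·5.7 = 0 → M_P = 676.8 kN·m.

P_x = -29.52 kN, P_y = 152.2 kN, M_P = 676.8 kN·m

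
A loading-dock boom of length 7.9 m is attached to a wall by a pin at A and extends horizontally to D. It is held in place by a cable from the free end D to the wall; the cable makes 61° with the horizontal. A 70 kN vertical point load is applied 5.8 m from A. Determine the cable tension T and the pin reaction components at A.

T = 58.76 kN, A_x = 28.49 kN, A_y = 18.61 kN

ΣM about A: T·sin61°·7.9 − 70·5.8 = 0 → T = 406/(7.9·0.87462) = 58.7597 ≈ 58.76 kN.
ΣF_x = 0: A_x − T·cos61° = 0 → A_x = 58.7597 × 0.48481 = 28.49 kN.
ΣF_y = 0: A_y + T·sin61° − 70 = 0 → A_y = 70 − 58.7597 × 0.87462 = 18.61 kN.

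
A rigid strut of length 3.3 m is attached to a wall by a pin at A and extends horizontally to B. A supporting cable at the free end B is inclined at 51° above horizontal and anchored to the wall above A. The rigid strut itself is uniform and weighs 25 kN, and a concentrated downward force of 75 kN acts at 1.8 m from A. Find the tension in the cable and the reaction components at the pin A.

ΣM about A: T·sin51°·3.3 − 25·1.65 − 75·1.8 = 0 → T = 176.25/(3.3·0.777146) = 68.7247 ≈ 68.72 kN.
ΣF_x = 0: A_x − T·cos51° = 0 → A_x = 68.7247 × 0.62932 = 43.25 kN.
ΣF_y = 0: A_y + T·sin51° − 25 − 75 = 0 → A_y = 100 − 68.7247 × 0.777146 = 46.59 kN.

T = 68.72 kN, A_x = 43.25 kN, A_y = 46.59 kN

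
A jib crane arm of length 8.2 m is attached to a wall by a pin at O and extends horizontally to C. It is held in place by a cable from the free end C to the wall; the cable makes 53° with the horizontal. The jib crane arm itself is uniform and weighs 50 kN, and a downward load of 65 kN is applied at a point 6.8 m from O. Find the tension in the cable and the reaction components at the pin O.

ΣM about O: T·sin53°·8.2 − 50·4.1 − 65·6.8 = 0 → T = 647/(8.2·0.798636) = 98.7965 ≈ 98.80 kN.
ΣF_x = 0: O_x − T·cos53° = 0 → O_x = 98.7965 × 0.601815 = 59.46 kN.
ΣF_y = 0: O_y + T·sin53° − 50 − 65 = 0 → O_y = 115 − 98.7965 × 0.798636 = 36.10 kN.

T = 98.80 kN, O_x = 59.46 kN, O_y = 36.10 kN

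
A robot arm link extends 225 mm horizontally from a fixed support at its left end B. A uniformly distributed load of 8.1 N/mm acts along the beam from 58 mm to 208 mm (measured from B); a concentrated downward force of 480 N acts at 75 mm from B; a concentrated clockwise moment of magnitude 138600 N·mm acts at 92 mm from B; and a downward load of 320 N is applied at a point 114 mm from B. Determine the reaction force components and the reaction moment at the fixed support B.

Resultant of the distributed load: 8.1 × 150 = 1215 N at 133 mm from B.
ΣF_x = 0: B_x = 0.
ΣF_y = 0: B_y − 8.1·150 − 480 − 320 = 0 → B_y = 2015 N.
ΣM about B: M_B − (8.1·150)·133 − 480·75 − 138600 − 320·114 = 0 → M_B = 372700 N·mm.

B_x = 0, B_y = 2015 N, M_B = 372700 N·mm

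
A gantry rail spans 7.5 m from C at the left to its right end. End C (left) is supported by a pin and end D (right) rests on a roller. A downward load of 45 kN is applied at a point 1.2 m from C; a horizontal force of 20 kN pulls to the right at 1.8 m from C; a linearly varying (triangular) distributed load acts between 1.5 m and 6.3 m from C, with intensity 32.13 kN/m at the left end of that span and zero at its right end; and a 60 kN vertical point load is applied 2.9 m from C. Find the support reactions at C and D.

Resultant of the triangular load: ½ × 32.13 × 4.8 = 77.112 kN, acting at 3.1 m from C (one-third of the span from the peak).
ΣM about C: D_y·7.5 − 45·1.2 − (½·32.13·4.8)·3.1 − 60·2.9 = 0 → D_y = 467.0472/7.5 = 62.273 ≈ 62.27 kN.
ΣF_y = 0: C_y + 62.273 − 45 − ½·32.13·4.8 − 60 = 0 → C_y = 119.8 kN.
ΣF_x = 0: C_x + 20 = 0 → C_x = -20.00 kN.

C_x = -20.00 kN, C_y = 119.8 kN, D_y = 62.27 kN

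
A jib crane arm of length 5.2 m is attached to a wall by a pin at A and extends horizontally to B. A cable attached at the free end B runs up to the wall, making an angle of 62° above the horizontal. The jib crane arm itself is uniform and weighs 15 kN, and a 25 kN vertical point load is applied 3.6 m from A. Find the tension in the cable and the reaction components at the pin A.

T = 28.10 kN, A_x = 13.19 kN, A_y = 15.19 kN

ΣM about A: T·sin62°·5.2 − 15·2.6 − 25·3.6 = 0 → T = 129/(5.2·0.882948) = 28.0964 ≈ 28.10 kN.
ΣF_x = 0: A_x − T·cos62° = 0 → A_x = 28.0964 × 0.469472 = 13.19 kN.
ΣF_y = 0: A_y + T·sin62° − 15 − 25 = 0 → A_y = 40 − 28.0964 × 0.882948 = 15.19 kN.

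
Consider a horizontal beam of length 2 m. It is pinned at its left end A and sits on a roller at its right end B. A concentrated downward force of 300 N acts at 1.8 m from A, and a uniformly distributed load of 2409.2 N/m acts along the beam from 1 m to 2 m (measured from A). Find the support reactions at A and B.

Resultant of the distributed load: 2409.2 × 1 = 2409.2 N at 1.5 m from A.
ΣM about A: B_y·2 − 300·1.8 − (2409.2·1)·1.5 = 0 → B_y = 4153.8/2 = 2076.9 ≈ 2077 N.
ΣF_y = 0: A_y + 2076.9 − 300 − 2409.2·1 = 0 → A_y = 632.3 N.
ΣF_x = 0: no horizontal applied forces, so A_x = 0.

A_x = 0, A_y = 632.3 N, B_y = 2077 N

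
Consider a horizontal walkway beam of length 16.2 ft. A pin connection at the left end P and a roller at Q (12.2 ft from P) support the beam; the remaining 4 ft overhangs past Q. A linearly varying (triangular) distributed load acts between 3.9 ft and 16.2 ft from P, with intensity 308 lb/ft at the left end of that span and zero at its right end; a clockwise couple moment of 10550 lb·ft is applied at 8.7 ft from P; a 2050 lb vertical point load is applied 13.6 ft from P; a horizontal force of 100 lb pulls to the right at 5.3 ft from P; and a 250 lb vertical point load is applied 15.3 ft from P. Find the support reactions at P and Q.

Resultant of the triangular load: ½ × 308 × 12.3 = 1894.2 lb, acting at 8 ft from P (one-third of the span from the peak).
ΣM about P: Q_y·12.2 − (½·308·12.3)·8 − 10550 − 2050·13.6 − 250·15.3 = 0 → Q_y = 57408.6/12.2 = 4705.62 ≈ 4706 lb.
ΣF_y = 0: P_y + 4705.62 − ½·308·12.3 − 2050 − 250 = 0 → P_y = -511.4 lb.
ΣF_x = 0: P_x + 100 = 0 → P_x = -100.0 lb.

P_x = -100.0 lb, P_y = -511.4 lb, Q_y = 4706 lb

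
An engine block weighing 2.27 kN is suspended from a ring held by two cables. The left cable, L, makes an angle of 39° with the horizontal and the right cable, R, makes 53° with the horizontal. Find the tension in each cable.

ΣF_x = 0: −T_L·cos39° + T_R·cos53° = 0 → T_R = 1.29134·T_L.
ΣF_y = 0: T_L·sin39° + T_R·sin53° = 2.27.
Substitute: T_L·(0.62932 + 1.29134·0.798636) = 2.27 → T_L = 1.36695 ≈ 1.367 kN.
Then T_R = 1.29134 × 1.36695 = 1.765 kN.

T_L = 1.367 kN, T_R = 1.765 kN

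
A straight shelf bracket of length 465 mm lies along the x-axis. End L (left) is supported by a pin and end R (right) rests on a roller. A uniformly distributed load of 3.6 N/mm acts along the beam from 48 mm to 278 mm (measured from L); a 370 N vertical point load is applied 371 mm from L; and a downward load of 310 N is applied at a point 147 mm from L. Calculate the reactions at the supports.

L_x = 0, L_y = 824.6 N, R_y = 683.4 N

Resultant of the distributed load: 3.6 × 230 = 828 N at 163 mm from L.
ΣM about L: R_y·465 − (3.6·230)·163 − 370·371 − 310·147 = 0 → R_y = 317804/465 = 683.449 ≈ 683.4 N.
ΣF_y = 0: L_y + 683.449 − 3.6·230 − 370 − 310 = 0 → L_y = 824.6 N.
ΣF_x = 0: no horizontal applied forces, so L_x = 0.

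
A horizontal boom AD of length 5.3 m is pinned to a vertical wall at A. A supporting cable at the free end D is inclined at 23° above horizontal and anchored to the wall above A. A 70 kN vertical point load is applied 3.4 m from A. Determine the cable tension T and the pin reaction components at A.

ΣM about A: T·sin23°·5.3 − 70·3.4 = 0 → T = 238/(5.3·0.390731) = 114.927 ≈ 114.9 kN.
ΣF_x = 0: A_x − T·cos23° = 0 → A_x = 114.927 × 0.920505 = 105.8 kN.
ΣF_y = 0: A_y + T·sin23° − 70 = 0 → A_y = 70 − 114.927 × 0.390731 = 25.09 kN.

T = 114.9 kN, A_x = 105.8 kN, A_y = 25.09 kN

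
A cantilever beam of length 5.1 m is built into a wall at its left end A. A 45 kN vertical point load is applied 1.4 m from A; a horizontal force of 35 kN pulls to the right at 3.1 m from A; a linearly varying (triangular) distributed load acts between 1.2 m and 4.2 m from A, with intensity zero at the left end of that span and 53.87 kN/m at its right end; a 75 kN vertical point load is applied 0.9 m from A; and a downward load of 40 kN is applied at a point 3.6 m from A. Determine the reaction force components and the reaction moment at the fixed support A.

A_x = -35.00 kN, A_y = 240.8 kN, M_A = 533.1 kN·m

Resultant of the triangular load: ½ × 53.87 × 3 = 80.805 kN, acting at 3.2 m from A (one-third of the span from the peak).
ΣF_x = 0: A_x + 35 = 0 → A_x = -35.00 kN.
ΣF_y = 0: A_y − 45 − ½·53.87·3 − 75 − 40 = 0 → A_y = 240.8 kN.
ΣM about A: M_A − 45·1.4 − (½·53.87·3)·3.2 − 75·0.9 − 40·3.6 = 0 → M_A = 533.1 kN·m.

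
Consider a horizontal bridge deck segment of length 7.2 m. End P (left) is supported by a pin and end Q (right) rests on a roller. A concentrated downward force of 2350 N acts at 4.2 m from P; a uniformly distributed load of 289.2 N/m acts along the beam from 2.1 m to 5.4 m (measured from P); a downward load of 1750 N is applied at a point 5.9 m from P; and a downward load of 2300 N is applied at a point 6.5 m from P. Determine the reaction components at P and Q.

P_x = 0, P_y = 1976 N, Q_y = 5378 N

Resultant of the distributed load: 289.2 × 3.3 = 954.36 N at 3.75 m from P.
Taking moments about P: Q_y·7.2 − 2350·4.2 − (289.2·3.3)·3.75 − 1750·5.9 − 2300·6.5 = 0 → Q_y = 38723.85/7.2 = 5378.31 ≈ 5378 N.
ΣF_y = 0: P_y + 5378.31 − 2350 − 289.2·3.3 − 1750 − 2300 = 0 → P_y = 1976 N.
ΣF_x = 0: no horizontal applied forces, so P_x = 0.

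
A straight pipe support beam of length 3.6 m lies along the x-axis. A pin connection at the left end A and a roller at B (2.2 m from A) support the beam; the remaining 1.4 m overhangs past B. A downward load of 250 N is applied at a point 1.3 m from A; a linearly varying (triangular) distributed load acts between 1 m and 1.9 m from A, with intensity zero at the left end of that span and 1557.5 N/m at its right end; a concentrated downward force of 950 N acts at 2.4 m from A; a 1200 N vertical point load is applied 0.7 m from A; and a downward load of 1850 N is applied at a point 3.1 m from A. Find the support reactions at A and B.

Resultant of the triangular load: ½ × 1557.5 × 0.9 = 700.875 N, acting at 1.6 m from A (one-third of the span from the peak).
Moments about A: B_y·2.2 − 250·1.3 − (½·1557.5·0.9)·1.6 − 950·2.4 − 1200·0.7 − 1850·3.1 = 0 → B_y = 10301.4/2.2 = 4682.45 ≈ 4682 N.
ΣF_y = 0: A_y + 4682.45 − 250 − ½·1557.5·0.9 − 950 − 1200 − 1850 = 0 → A_y = 268.4 N.
ΣF_x = 0: no horizontal applied forces, so A_x = 0.

A_x = 0, A_y = 268.4 N, B_y = 4682 N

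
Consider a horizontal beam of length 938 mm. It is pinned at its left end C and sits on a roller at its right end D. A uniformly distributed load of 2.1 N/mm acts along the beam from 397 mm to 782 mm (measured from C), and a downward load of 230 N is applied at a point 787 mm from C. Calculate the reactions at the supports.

Resultant of the distributed load: 2.1 × 385 = 808.5 N at 589.5 mm from C.
Moments about C: D_y·938 − (2.1·385)·589.5 − 230·787 = 0 → D_y = 657620.75/938 = 701.088 ≈ 701.1 N.
ΣF_y = 0: C_y + 701.088 − 2.1·385 − 230 = 0 → C_y = 337.4 N.
ΣF_x = 0: no horizontal applied forces, so C_x = 0.

C_x = 0, C_y = 337.4 N, D_y = 701.1 N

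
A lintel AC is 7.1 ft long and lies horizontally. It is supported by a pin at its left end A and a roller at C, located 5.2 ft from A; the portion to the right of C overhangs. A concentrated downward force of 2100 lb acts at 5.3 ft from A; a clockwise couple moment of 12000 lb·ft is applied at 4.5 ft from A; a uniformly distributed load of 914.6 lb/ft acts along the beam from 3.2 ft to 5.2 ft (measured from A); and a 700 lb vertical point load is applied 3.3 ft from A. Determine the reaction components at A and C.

A_x = 0, A_y = -1741 lb, C_y = 6370 lb

Resultant of the distributed load: 914.6 × 2 = 1829.2 lb at 4.2 ft from A.
Moments about A: C_y·5.2 − 2100·5.3 − 12000 − (914.6·2)·4.2 − 700·3.3 = 0 → C_y = 33122.64/5.2 = 6369.74 ≈ 6370 lb.
ΣF_y = 0: A_y + 6369.74 − 2100 − 914.6·2 − 700 = 0 → A_y = -1741 lb.
ΣF_x = 0: no horizontal applied forces, so A_x = 0.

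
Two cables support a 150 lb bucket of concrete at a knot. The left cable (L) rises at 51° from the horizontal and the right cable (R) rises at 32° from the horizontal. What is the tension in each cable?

T_L = 128.2 lb, T_R = 95.11 lb

ΣF_x = 0: −T_L·cos51° + T_R·cos32° = 0 → T_R = 0.742081·T_L.
ΣF_y = 0: T_L·sin51° + T_R·sin32° = 150.
Substitute: T_L·(0.777146 + 0.742081·0.529919) = 150 → T_L = 128.163 ≈ 128.2 lb.
Then T_R = 0.742081 × 128.163 = 95.11 lb.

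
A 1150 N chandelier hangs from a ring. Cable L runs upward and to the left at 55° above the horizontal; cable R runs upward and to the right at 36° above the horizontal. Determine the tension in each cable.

T_L = 930.5 N, T_R = 659.7 N

ΣF_x = 0: −T_L·cos55° + T_R·cos36° = 0 → T_R = 0.708979·T_L.
ΣF_y = 0: T_L·sin55° + T_R·sin36° = 1150.
Substitute: T_L·(0.819152 + 0.708979·0.587785) = 1150 → T_L = 930.512 ≈ 930.5 N.
Then T_R = 0.708979 × 930.512 = 659.7 N.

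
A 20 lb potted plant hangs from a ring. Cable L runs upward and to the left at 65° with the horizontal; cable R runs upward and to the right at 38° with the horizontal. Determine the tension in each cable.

T_L = 16.17 lb, T_R = 8.675 lb

ΣF_x = 0: −T_L·cos65° + T_R·cos38° = 0 → T_R = 0.53631·T_L.
ΣF_y = 0: T_L·sin65° + T_R·sin38° = 20.
Substitute: T_L·(0.906308 + 0.53631·0.615661) = 20 → T_L = 16.1748 ≈ 16.17 lb.
Then T_R = 0.53631 × 16.1748 = 8.675 lb.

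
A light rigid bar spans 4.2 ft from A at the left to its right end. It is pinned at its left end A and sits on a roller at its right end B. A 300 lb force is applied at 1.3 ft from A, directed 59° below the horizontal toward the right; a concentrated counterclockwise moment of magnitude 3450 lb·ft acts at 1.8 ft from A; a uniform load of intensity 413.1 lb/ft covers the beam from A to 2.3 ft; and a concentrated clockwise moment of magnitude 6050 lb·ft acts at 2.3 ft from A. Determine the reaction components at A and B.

Resultant of the distributed load: 413.1 × 2.3 = 950.13 lb at 1.15 ft from A.
Moments about A: B_y·4.2 − 300·sin59°·1.3 + 3450 − (413.1·2.3)·1.15 − 6050 = 0 → B_y = 4026.94/4.2 = 958.795 ≈ 958.8 lb.
ΣF_y = 0: A_y + 958.795 − 300·sin59° − 413.1·2.3 = 0 → A_y = 248.5 lb.
ΣF_x = 0: A_x + 300·cos59° = 0 → A_x = -154.5 lb.

A_x = -154.5 lb, A_y = 248.5 lb, B_y = 958.8 lb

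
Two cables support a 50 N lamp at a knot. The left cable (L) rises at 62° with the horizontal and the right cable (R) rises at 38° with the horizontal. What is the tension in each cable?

ΣF_x = 0: −T_L·cos62° + T_R·cos38° = 0 → T_R = 0.595768·T_L.
ΣF_y = 0: T_L·sin62° + T_R·sin38° = 50.
Substitute: T_L·(0.882948 + 0.595768·0.615661) = 50 → T_L = 40.0083 ≈ 40.01 N.
Then T_R = 0.595768 × 40.0083 = 23.84 N.

T_L = 40.01 N, T_R = 23.84 N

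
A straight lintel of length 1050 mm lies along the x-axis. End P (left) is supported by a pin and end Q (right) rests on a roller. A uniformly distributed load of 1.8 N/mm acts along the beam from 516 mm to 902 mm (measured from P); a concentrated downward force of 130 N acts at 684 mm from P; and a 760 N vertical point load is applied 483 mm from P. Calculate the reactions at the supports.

P_x = 0, P_y = 681.4 N, Q_y = 903.4 N

Resultant of the distributed load: 1.8 × 386 = 694.8 N at 709 mm from P.
Moments about P: Q_y·1050 − (1.8·386)·709 − 130·684 − 760·483 = 0 → Q_y = 948613.2/1050 = 903.441 ≈ 903.4 N.
ΣF_y = 0: P_y + 903.441 − 1.8·386 − 130 − 760 = 0 → P_y = 681.4 N.
ΣF_x = 0: no horizontal applied forces, so P_x = 0.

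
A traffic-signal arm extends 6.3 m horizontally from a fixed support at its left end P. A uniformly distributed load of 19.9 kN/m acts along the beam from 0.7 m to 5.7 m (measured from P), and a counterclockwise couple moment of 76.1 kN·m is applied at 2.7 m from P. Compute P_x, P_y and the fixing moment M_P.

Resultant of the distributed load: 19.9 × 5 = 99.5 kN at 3.2 m from P.
ΣF_x = 0: P_x = 0.
ΣF_y = 0: P_y − 19.9·5 = 0 → P_y = 99.50 kN.
ΣM about P: M_P − (19.9·5)·3.2 + 76.1 = 0 → M_P = 242.3 kN·m.

P_x = 0, P_y = 99.50 kN, M_P = 242.3 kN·m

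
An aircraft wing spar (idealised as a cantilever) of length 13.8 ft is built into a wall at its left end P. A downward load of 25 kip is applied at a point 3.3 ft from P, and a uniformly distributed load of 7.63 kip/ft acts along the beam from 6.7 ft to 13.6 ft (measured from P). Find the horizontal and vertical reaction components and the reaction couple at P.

P_x = 0, P_y = 77.65 kip, M_P = 616.9 kip·ft

Resultant of the distributed load: 7.63 × 6.9 = 52.647 kip at 10.15 ft from P.
ΣF_x = 0: P_x = 0.
ΣF_y = 0: P_y − 25 − 7.63·6.9 = 0 → P_y = 77.65 kip.
ΣM about P: M_P − 25·3.3 − (7.63·6.9)·10.15 = 0 → M_P = 616.9 kip·ft.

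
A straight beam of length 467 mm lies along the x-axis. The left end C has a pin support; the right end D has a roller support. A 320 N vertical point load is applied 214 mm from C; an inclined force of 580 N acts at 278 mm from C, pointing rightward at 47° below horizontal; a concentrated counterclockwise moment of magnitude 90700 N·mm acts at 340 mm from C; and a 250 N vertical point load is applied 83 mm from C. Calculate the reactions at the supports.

C_x = -395.6 N, C_y = 744.8 N, D_y = 249.4 N

ΣM about C: D_y·467 − 320·214 − 580·sin47°·278 + 90700 − 250·83 = 0 → D_y = 116453/467 = 249.364 ≈ 249.4 N.
ΣF_y = 0: C_y + 249.364 − 320 − 580·sin47° − 250 = 0 → C_y = 744.8 N.
ΣF_x = 0: C_x + 580·cos47° = 0 → C_x = -395.6 N.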